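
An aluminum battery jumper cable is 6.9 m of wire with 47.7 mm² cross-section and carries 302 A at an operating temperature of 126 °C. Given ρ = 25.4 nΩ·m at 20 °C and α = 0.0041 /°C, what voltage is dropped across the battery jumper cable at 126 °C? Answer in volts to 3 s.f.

1.59 V

ρ = 25.4 nΩ·m = 2.54×10^-8 Ω·m
A = 47.7 mm² = 4.770e-05 m²
R₍20₎ = ρL/A = (2.54×10^-8)(6.9)/(4.770e-05) = 0.003674 Ω
R₍126₎ = R₍20₎(1 + αΔT) = 0.003674 × (1 + 0.0041×106) = 0.005271 Ω
V = IR = 302 × 0.005271 = 1.59 V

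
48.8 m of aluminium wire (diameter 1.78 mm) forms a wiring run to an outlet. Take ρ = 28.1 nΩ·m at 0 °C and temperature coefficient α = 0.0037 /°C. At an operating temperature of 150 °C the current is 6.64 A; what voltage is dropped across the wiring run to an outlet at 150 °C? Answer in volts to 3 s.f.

ρ = 28.1 nΩ·m = 2.81×10^-8 Ω·m
A = π(d/2)² = π(8.9000e-04 m)² = 2.488e-06 m²
R₍0₎ = ρL/A = (2.81×10^-8)(48.8)/(2.488e-06) = 0.5511 Ω
R₍150₎ = R₍0₎(1 + αΔT) = 0.5511 × (1 + 0.0037×150) = 0.8569 Ω
V = IR = 6.64 × 0.8569 = 5.69 V

5.69 V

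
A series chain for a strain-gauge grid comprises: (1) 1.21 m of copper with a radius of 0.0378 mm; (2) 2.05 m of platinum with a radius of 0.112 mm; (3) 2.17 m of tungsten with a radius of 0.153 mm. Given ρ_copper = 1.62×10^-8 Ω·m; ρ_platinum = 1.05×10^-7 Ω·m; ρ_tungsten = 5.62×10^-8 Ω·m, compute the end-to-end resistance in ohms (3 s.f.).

Seg 1: A = πr² = π(3.7800e-05 m)² = 4.489e-09 m²
R_1 = (1.62×10^-8)(1.21)/(4.489e-09) = 4.367 Ω
Seg 2: A = πr² = π(1.1200e-04 m)² = 3.941e-08 m²
R_2 = (1.05×10^-7)(2.05)/(3.941e-08) = 5.462 Ω
Seg 3: A = πr² = π(1.5300e-04 m)² = 7.354e-08 m²
R_3 = (5.62×10^-8)(2.17)/(7.354e-08) = 1.658 Ω
R_total = R_1 + R_2 + R_3 = 11.5 Ω

11.5 Ω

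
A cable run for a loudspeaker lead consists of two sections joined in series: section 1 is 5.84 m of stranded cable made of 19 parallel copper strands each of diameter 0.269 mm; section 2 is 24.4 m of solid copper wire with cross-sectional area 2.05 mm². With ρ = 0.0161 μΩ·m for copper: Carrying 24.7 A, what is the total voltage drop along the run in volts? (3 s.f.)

6.88 V

ρ = 0.0161 μΩ·m = 1.61×10^-8 Ω·m
Section 1: A_strand = π(1.3450e-04)² = 5.683e-08 m²; R₁ = ρL/(N·A_s) = (1.61×10^-8)(5.84)/(19×5.683e-08) = 0.08707 Ω
Section 2: A = 2.05 mm² = 2.050e-06 m²
R₂ = (1.61×10^-8)(24.4)/(2.050e-06) = 0.1916 Ω
R = R₁ + R₂ = 0.2787 Ω
V = IR = 24.7 × 0.2787 = 6.88 V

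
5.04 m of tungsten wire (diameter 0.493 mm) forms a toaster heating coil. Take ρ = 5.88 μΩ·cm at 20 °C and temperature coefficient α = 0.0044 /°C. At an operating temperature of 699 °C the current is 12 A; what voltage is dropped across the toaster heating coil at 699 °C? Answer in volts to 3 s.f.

74.3 V

ρ = 5.88 μΩ·cm = 5.88×10^-8 Ω·m
A = π(d/2)² = π(2.4650e-04 m)² = 1.909e-07 m²
R₍20₎ = ρL/A = (5.88×10^-8)(5.04)/(1.909e-07) = 1.552 Ω
R₍699₎ = R₍20₎(1 + αΔT) = 1.552 × (1 + 0.0044×679) = 6.191 Ω
V = IR = 12 × 6.191 = 74.3 V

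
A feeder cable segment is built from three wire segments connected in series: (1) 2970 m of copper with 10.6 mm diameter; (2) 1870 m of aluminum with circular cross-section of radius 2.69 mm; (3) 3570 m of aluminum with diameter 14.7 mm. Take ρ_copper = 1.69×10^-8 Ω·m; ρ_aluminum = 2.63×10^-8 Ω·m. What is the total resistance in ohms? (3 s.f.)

3.29 Ω

Seg 1: A = π(d/2)² = π(5.3000e-03 m)² = 8.825e-05 m²
R_1 = (1.69×10^-8)(2970)/(8.825e-05) = 0.5688 Ω
Seg 2: A = πr² = π(2.6900e-03 m)² = 2.273e-05 m²
R_2 = (2.63×10^-8)(1870)/(2.273e-05) = 2.163 Ω
Seg 3: A = π(d/2)² = π(7.3500e-03 m)² = 1.697e-04 m²
R_3 = (2.63×10^-8)(3570)/(1.697e-04) = 0.5532 Ω
R_total = R_1 + R_2 + R_3 = 3.29 Ω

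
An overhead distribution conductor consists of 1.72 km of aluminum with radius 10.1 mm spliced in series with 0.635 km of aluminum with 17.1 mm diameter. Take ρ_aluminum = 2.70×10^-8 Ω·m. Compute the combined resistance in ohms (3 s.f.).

Segment 1: A = πr² = π(1.0100e-02 m)² = 3.205e-04 m²
R₁ = ρL/A = (2.70×10^-8)(1720)/(3.205e-04) = 0.1449 Ω
Segment 2: A = π(d/2)² = π(8.5500e-03 m)² = 2.297e-04 m²
R₂ = (2.70×10^-8)(635)/(2.297e-04) = 0.07465 Ω
R = R₁ + R₂ = 0.220 Ω

0.220 Ω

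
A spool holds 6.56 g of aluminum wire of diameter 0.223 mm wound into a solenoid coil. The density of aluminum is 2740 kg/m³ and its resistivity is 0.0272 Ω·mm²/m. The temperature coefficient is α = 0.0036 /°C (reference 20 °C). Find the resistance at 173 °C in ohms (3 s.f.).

ρ = 0.0272 Ω·mm²/m = 2.72×10^-8 Ω·m
A = π(d/2)² = π(1.1150e-04 m)² = 3.9057e-08 m²
L = m/(density·A) = 0.00656/(2740×3.9057e-08) = 61.3 m
R = ρL/A = (2.72×10^-8)(61.3)/(3.9057e-08) = 42.69 Ω
R(173 °C) = 42.69 × (1 + 0.0036×153) = 66.2 Ω

66.2 Ω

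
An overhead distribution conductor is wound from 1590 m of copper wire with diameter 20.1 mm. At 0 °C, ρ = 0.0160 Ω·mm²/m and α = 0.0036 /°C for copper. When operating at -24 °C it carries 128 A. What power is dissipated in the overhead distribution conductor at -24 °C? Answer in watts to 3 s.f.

ρ = 0.0160 Ω·mm²/m = 1.60×10^-8 Ω·m
A = π(d/2)² = π(1.0050e-02 m)² = 3.173e-04 m²
R₍0₎ = ρL/A = (1.60×10^-8)(1590)/(3.173e-04) = 0.08017 Ω
R₍-24₎ = R₍0₎(1 + αΔT) = 0.08017 × (1 + 0.0036×-24) = 0.07325 Ω
P = I²R = (128)² × 0.07325 = 1200 W

1200 W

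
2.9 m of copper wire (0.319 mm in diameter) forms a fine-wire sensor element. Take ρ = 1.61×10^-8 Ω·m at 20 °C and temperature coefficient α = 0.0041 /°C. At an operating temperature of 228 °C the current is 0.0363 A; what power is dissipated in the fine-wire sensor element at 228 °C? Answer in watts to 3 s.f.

0.00143 W

A = π(d/2)² = π(1.5950e-04 m)² = 7.992e-08 m²
R₍20₎ = ρL/A = (1.61×10^-8)(2.9)/(7.992e-08) = 0.5842 Ω
R₍228₎ = R₍20₎(1 + αΔT) = 0.5842 × (1 + 0.0041×208) = 1.082 Ω
P = I²R = (0.0363)² × 1.082 = 0.00143 W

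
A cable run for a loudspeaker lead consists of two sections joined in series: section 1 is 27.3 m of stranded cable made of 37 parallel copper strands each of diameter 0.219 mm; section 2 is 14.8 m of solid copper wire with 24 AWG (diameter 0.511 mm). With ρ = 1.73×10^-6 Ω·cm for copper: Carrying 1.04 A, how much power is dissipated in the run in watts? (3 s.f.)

ρ = 1.73×10^-6 Ω·cm = 1.73×10^-8 Ω·m
Section 1: A_strand = π(1.0950e-04)² = 3.767e-08 m²; R₁ = ρL/(N·A_s) = (1.73×10^-8)(27.3)/(37×3.767e-08) = 0.3389 Ω
Section 2: A = π(0.511/2 mm)² = π(2.5550e-04 m)² = 2.051e-07 m²
R₂ = (1.73×10^-8)(14.8)/(2.051e-07) = 1.248 Ω
R = R₁ + R₂ = 1.587 Ω
P = I²R = (1.04)² × 1.587 = 1.72 W

1.72 W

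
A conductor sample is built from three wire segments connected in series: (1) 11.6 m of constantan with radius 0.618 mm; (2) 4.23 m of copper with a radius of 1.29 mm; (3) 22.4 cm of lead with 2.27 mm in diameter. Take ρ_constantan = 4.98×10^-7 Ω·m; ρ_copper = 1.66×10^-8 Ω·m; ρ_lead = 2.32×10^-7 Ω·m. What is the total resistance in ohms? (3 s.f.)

Seg 1: A = πr² = π(6.1800e-04 m)² = 1.200e-06 m²
R_1 = (4.98×10^-7)(11.6)/(1.200e-06) = 4.815 Ω
Seg 2: A = πr² = π(1.2900e-03 m)² = 5.228e-06 m²
R_2 = (1.66×10^-8)(4.23)/(5.228e-06) = 0.01343 Ω
Seg 3: A = π(d/2)² = π(1.1350e-03 m)² = 4.047e-06 m²
R_3 = (2.32×10^-7)(0.224)/(4.047e-06) = 0.01284 Ω
R_total = R_1 + R_2 + R_3 = 4.84 Ω

4.84 Ω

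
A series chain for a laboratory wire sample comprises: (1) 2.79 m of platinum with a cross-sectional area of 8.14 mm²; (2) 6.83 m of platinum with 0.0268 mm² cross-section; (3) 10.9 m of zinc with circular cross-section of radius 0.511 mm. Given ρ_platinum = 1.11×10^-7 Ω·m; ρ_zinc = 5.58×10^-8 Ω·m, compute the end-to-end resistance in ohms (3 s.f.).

29.1 Ω

Seg 1: A = 8.14 mm² = 8.140e-06 m²
R_1 = (1.11×10^-7)(2.79)/(8.140e-06) = 0.03805 Ω
Seg 2: A = 0.0268 mm² = 2.680e-08 m²
R_2 = (1.11×10^-7)(6.83)/(2.680e-08) = 28.29 Ω
Seg 3: A = πr² = π(5.1100e-04 m)² = 8.203e-07 m²
R_3 = (5.58×10^-8)(10.9)/(8.203e-07) = 0.7414 Ω
R_total = R_1 + R_2 + R_3 = 29.1 Ω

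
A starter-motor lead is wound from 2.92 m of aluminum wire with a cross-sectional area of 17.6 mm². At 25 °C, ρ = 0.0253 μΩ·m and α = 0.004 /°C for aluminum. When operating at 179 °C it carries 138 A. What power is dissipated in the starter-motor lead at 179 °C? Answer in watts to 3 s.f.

ρ = 0.0253 μΩ·m = 2.53×10^-8 Ω·m
A = 17.6 mm² = 1.760e-05 m²
R₍25₎ = ρL/A = (2.53×10^-8)(2.92)/(1.760e-05) = 0.004197 Ω
R₍179₎ = R₍25₎(1 + αΔT) = 0.004197 × (1 + 0.004×154) = 0.006783 Ω
P = I²R = (138)² × 0.006783 = 129 W

129 W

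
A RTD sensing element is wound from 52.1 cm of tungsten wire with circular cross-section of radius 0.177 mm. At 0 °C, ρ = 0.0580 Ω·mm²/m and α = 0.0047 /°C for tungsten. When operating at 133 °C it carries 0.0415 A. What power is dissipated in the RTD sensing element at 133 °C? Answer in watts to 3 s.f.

ρ = 0.0580 Ω·mm²/m = 5.80×10^-8 Ω·m
A = πr² = π(1.7700e-04 m)² = 9.842e-08 m²
R₍0₎ = ρL/A = (5.80×10^-8)(0.521)/(9.842e-08) = 0.307 Ω
R₍133₎ = R₍0₎(1 + αΔT) = 0.307 × (1 + 0.0047×133) = 0.4989 Ω
P = I²R = (0.0415)² × 0.4989 = 8.59×10^-4 W

8.59×10^-4 W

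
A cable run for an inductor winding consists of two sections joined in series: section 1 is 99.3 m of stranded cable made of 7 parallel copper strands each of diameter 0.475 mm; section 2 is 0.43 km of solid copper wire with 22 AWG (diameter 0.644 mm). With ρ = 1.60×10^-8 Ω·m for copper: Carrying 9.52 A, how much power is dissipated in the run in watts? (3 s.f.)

2030 W

Section 1: A_strand = π(2.3750e-04)² = 1.772e-07 m²; R₁ = ρL/(N·A_s) = (1.60×10^-8)(99.3)/(7×1.772e-07) = 1.281 Ω
Section 2: A = π(0.644/2 mm)² = π(3.2200e-04 m)² = 3.257e-07 m²
R₂ = (1.60×10^-8)(430)/(3.257e-07) = 21.12 Ω
R = R₁ + R₂ = 22.4 Ω
P = I²R = (9.52)² × 22.4 = 2030 W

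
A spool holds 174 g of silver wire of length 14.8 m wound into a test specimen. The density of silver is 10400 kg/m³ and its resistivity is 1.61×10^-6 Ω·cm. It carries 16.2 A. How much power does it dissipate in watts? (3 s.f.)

55.3 W

ρ = 1.61×10^-6 Ω·cm = 1.61×10^-8 Ω·m
A = m/(density·L) = 0.174/(10400×14.8) = 1.1305e-06 m²
R = ρL/A = (1.61×10^-8)(14.8)/(1.1305e-06) = 0.2108 Ω
P = I²R = (16.2)² × 0.2108 = 55.3 W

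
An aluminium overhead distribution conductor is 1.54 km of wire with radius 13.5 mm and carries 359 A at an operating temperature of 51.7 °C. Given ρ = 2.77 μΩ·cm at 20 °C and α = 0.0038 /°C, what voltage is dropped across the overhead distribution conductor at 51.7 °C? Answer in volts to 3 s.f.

ρ = 2.77 μΩ·cm = 2.77×10^-8 Ω·m
A = πr² = π(1.3500e-02 m)² = 5.726e-04 m²
R₍20₎ = ρL/A = (2.77×10^-8)(1540)/(5.726e-04) = 0.0745 Ω
R₍51.7₎ = R₍20₎(1 + αΔT) = 0.0745 × (1 + 0.0038×31.7) = 0.08348 Ω
V = IR = 359 × 0.08348 = 30.0 V

30.0 V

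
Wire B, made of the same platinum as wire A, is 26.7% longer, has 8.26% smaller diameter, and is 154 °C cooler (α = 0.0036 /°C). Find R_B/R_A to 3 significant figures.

R ∝ ρL/d² with ρ ∝ (1+αΔT), so R_B/R_A = (1 + 26.7/100) × (1 − 8.26/100)⁻² × (1 − 0.0036×154)
= 1.267 × 1.188 × 0.4456 = 0.671

0.671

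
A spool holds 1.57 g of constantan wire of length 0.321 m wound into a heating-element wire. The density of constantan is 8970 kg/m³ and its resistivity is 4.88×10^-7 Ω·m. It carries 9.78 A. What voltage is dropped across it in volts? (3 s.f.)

A = m/(density·L) = 0.00157/(8970×0.321) = 5.4526e-07 m²
R = ρL/A = (4.88×10^-7)(0.321)/(5.4526e-07) = 0.2873 Ω
V = IR = 9.78 × 0.2873 = 2.81 V

2.81 V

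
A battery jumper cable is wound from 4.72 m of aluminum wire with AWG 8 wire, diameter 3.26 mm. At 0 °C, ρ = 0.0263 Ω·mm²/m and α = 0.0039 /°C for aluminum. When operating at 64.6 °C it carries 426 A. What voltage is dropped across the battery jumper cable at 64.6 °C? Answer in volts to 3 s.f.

ρ = 0.0263 Ω·mm²/m = 2.63×10^-8 Ω·m
A = π(3.26/2 mm)² = π(1.6300e-03 m)² = 8.347e-06 m²
R₍0₎ = ρL/A = (2.63×10^-8)(4.72)/(8.347e-06) = 0.01487 Ω
R₍64.6₎ = R₍0₎(1 + αΔT) = 0.01487 × (1 + 0.0039×64.6) = 0.01862 Ω
V = IR = 426 × 0.01862 = 7.93 V

7.93 V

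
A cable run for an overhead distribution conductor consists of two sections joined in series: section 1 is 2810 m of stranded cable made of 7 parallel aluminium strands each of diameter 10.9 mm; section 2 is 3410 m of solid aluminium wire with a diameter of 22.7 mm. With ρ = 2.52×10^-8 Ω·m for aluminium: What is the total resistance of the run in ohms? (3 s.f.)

Section 1: A_strand = π(5.4500e-03)² = 9.331e-05 m²; R₁ = ρL/(N·A_s) = (2.52×10^-8)(2810)/(7×9.331e-05) = 0.1084 Ω
Section 2: A = π(d/2)² = π(1.1350e-02 m)² = 4.047e-04 m²
R₂ = (2.52×10^-8)(3410)/(4.047e-04) = 0.2123 Ω
R = R₁ + R₂ = 0.321 Ω

0.321 Ω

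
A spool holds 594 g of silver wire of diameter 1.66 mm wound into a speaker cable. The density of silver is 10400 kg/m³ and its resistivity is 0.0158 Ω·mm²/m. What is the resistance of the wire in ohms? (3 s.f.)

0.193 Ω

ρ = 0.0158 Ω·mm²/m = 1.58×10^-8 Ω·m
A = π(d/2)² = π(8.3000e-04 m)² = 2.1642e-06 m²
L = m/(density·A) = 0.594/(10400×2.1642e-06) = 26.39 m
R = ρL/A = (1.58×10^-8)(26.39)/(2.1642e-06) = 0.193 Ω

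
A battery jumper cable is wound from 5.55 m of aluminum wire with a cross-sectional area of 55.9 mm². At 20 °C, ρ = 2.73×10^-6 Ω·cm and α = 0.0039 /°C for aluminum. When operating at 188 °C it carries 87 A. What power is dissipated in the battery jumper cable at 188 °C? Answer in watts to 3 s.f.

34.0 W

ρ = 2.73×10^-6 Ω·cm = 2.73×10^-8 Ω·m
A = 55.9 mm² = 5.590e-05 m²
R₍20₎ = ρL/A = (2.73×10^-8)(5.55)/(5.590e-05) = 0.00271 Ω
R₍188₎ = R₍20₎(1 + αΔT) = 0.00271 × (1 + 0.0039×168) = 0.004486 Ω
P = I²R = (87)² × 0.004486 = 34.0 W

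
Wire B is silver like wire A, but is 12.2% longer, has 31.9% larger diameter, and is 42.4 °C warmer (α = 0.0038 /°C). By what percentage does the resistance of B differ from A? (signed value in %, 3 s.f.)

-25.1%

R ∝ ρL/d² with ρ ∝ (1+αΔT), so R_B/R_A = (1 + 12.2/100) × (1 + 31.9/100)⁻² × (1 + 0.0038×42.4)
= 1.122 × 0.5748 × 1.161 = 0.7488
(R_B − R_A)/R_A = 0.7488 − 1 = -25.1%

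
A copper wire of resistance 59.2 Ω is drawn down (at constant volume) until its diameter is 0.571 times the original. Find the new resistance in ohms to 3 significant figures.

557 Ω

Volume constant ⇒ L' = L/r² with r = 0.571. R' = ρL'/A' = ρ(L/r²)/(πr²d₀²/4) = R/r⁴.
R' = 9.407 × 59.2 = 557 Ω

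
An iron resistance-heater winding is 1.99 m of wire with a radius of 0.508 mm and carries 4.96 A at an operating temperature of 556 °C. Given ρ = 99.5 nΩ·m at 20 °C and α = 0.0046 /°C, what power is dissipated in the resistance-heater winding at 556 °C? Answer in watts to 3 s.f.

20.8 W

ρ = 99.5 nΩ·m = 9.95×10^-8 Ω·m
A = πr² = π(5.0800e-04 m)² = 8.107e-07 m²
R₍20₎ = ρL/A = (9.95×10^-8)(1.99)/(8.107e-07) = 0.2442 Ω
R₍556₎ = R₍20₎(1 + αΔT) = 0.2442 × (1 + 0.0046×536) = 0.8464 Ω
P = I²R = (4.96)² × 0.8464 = 20.8 W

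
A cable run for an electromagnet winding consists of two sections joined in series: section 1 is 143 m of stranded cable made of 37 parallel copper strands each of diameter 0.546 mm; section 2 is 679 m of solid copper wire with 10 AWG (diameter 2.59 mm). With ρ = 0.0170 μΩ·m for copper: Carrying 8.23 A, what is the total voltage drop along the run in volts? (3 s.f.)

ρ = 0.0170 μΩ·m = 1.70×10^-8 Ω·m
Section 1: A_strand = π(2.7300e-04)² = 2.341e-07 m²; R₁ = ρL/(N·A_s) = (1.70×10^-8)(143)/(37×2.341e-07) = 0.2806 Ω
Section 2: A = π(2.59/2 mm)² = π(1.2950e-03 m)² = 5.269e-06 m²
R₂ = (1.70×10^-8)(679)/(5.269e-06) = 2.191 Ω
R = R₁ + R₂ = 2.472 Ω
V = IR = 8.23 × 2.472 = 20.3 V

20.3 V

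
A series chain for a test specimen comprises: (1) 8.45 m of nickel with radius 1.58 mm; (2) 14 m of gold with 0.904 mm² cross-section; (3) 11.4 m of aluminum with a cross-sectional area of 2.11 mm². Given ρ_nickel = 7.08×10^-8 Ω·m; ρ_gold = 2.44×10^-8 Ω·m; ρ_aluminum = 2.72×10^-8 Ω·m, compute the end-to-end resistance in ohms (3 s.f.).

0.601 Ω

Seg 1: A = πr² = π(1.5800e-03 m)² = 7.843e-06 m²
R_1 = (7.08×10^-8)(8.45)/(7.843e-06) = 0.07628 Ω
Seg 2: A = 0.904 mm² = 9.040e-07 m²
R_2 = (2.44×10^-8)(14)/(9.040e-07) = 0.3779 Ω
Seg 3: A = 2.11 mm² = 2.110e-06 m²
R_3 = (2.72×10^-8)(11.4)/(2.110e-06) = 0.147 Ω
R_total = R_1 + R_2 + R_3 = 0.601 Ω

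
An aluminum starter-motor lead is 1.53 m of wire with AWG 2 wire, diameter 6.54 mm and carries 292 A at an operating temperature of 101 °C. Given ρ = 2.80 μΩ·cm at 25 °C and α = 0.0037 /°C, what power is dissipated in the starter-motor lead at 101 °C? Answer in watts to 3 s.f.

ρ = 2.80 μΩ·cm = 2.80×10^-8 Ω·m
A = π(6.54/2 mm)² = π(3.2700e-03 m)² = 3.359e-05 m²
R₍25₎ = ρL/A = (2.80×10^-8)(1.53)/(3.359e-05) = 0.001275 Ω
R₍101₎ = R₍25₎(1 + αΔT) = 0.001275 × (1 + 0.0037×76) = 0.001634 Ω
P = I²R = (292)² × 0.001634 = 139 W

139 W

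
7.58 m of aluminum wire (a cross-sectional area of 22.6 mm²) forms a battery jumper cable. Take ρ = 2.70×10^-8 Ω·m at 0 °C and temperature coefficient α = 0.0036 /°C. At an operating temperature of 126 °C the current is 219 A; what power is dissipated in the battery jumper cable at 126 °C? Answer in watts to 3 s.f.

631 W

A = 22.6 mm² = 2.260e-05 m²
R₍0₎ = ρL/A = (2.70×10^-8)(7.58)/(2.260e-05) = 0.009056 Ω
R₍126₎ = R₍0₎(1 + αΔT) = 0.009056 × (1 + 0.0036×126) = 0.01316 Ω
P = I²R = (219)² × 0.01316 = 631 W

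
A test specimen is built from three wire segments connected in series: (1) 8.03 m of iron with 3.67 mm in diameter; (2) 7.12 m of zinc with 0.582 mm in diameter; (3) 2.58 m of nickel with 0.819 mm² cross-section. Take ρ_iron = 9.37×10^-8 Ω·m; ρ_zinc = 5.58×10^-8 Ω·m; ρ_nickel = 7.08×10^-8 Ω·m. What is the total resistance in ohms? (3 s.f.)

1.79 Ω

Seg 1: A = π(d/2)² = π(1.8350e-03 m)² = 1.058e-05 m²
R_1 = (9.37×10^-8)(8.03)/(1.058e-05) = 0.07113 Ω
Seg 2: A = π(d/2)² = π(2.9100e-04 m)² = 2.660e-07 m²
R_2 = (5.58×10^-8)(7.12)/(2.660e-07) = 1.493 Ω
Seg 3: A = 0.819 mm² = 8.190e-07 m²
R_3 = (7.08×10^-8)(2.58)/(8.190e-07) = 0.223 Ω
R_total = R_1 + R_2 + R_3 = 1.79 Ω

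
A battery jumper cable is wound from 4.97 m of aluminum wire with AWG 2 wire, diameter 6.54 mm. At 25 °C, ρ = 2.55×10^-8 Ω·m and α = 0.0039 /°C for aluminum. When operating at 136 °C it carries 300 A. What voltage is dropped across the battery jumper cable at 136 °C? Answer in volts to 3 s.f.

A = π(6.54/2 mm)² = π(3.2700e-03 m)² = 3.359e-05 m²
R₍25₎ = ρL/A = (2.55×10^-8)(4.97)/(3.359e-05) = 0.003773 Ω
R₍136₎ = R₍25₎(1 + αΔT) = 0.003773 × (1 + 0.0039×111) = 0.005406 Ω
V = IR = 300 × 0.005406 = 1.62 V

1.62 V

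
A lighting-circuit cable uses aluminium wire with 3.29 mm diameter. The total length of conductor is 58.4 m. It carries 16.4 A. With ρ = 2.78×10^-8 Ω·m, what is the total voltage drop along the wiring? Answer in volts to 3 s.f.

3.13 V

A = π(d/2)² = π(1.6450e-03 m)² = 8.501e-06 m²
R = ρL/A = (2.78×10^-8)(58.4)/(8.501e-06) = 0.191 Ω
V = IR = 16.4 × 0.191 = 3.13 V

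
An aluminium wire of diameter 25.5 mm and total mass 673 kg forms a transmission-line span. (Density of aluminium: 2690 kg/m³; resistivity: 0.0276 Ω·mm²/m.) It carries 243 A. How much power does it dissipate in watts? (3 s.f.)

1560 W

ρ = 0.0276 Ω·mm²/m = 2.76×10^-8 Ω·m
A = π(d/2)² = π(1.2750e-02 m)² = 5.1071e-04 m²
L = m/(density·A) = 673/(2690×5.1071e-04) = 489.9 m
R = ρL/A = (2.76×10^-8)(489.9)/(5.1071e-04) = 0.02647 Ω
P = I²R = (243)² × 0.02647 = 1560 W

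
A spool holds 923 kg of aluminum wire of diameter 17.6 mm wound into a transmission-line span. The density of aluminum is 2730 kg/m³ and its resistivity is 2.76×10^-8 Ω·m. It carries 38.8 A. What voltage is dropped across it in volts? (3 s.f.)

6.12 V

A = π(d/2)² = π(8.8000e-03 m)² = 2.4328e-04 m²
L = m/(density·A) = 923/(2730×2.4328e-04) = 1390 m
R = ρL/A = (2.76×10^-8)(1390)/(2.4328e-04) = 0.1577 Ω
V = IR = 38.8 × 0.1577 = 6.12 V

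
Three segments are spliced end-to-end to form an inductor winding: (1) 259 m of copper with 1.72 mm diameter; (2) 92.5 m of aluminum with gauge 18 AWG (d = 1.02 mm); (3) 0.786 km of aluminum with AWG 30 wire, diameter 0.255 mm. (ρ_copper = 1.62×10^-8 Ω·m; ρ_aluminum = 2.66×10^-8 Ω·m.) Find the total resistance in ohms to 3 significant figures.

Seg 1: A = π(d/2)² = π(8.6000e-04 m)² = 2.324e-06 m²
R_1 = (1.62×10^-8)(259)/(2.324e-06) = 1.806 Ω
Seg 2: A = π(1.02/2 mm)² = π(5.1000e-04 m)² = 8.171e-07 m²
R_2 = (2.66×10^-8)(92.5)/(8.171e-07) = 3.011 Ω
Seg 3: A = π(0.255/2 mm)² = π(1.2750e-04 m)² = 5.107e-08 m²
R_3 = (2.66×10^-8)(786)/(5.107e-08) = 409.4 Ω
R_total = R_1 + R_2 + R_3 = 414 Ω

414 Ω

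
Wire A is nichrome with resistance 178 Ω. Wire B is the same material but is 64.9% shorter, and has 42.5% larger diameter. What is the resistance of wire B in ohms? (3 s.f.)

30.8 Ω

R ∝ L/d², so R_B/R_A = (1 − 64.9/100) × (1 + 42.5/100)⁻²
= 0.351 × 0.4925 = 0.1729
R_B = 0.1729 × 178 = 30.8 Ω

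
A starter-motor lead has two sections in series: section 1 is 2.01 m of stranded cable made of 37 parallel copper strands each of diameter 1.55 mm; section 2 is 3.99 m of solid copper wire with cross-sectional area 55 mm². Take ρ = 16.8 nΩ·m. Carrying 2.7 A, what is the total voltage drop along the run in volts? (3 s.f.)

ρ = 16.8 nΩ·m = 1.68×10^-8 Ω·m
Section 1: A_strand = π(7.7500e-04)² = 1.887e-06 m²; R₁ = ρL/(N·A_s) = (1.68×10^-8)(2.01)/(37×1.887e-06) = 4.837×10^-4 Ω
Section 2: A = 55 mm² = 5.500e-05 m²
R₂ = (1.68×10^-8)(3.99)/(5.500e-05) = 0.001219 Ω
R = R₁ + R₂ = 0.001702 Ω
V = IR = 2.7 × 0.001702 = 0.00460 V

0.00460 V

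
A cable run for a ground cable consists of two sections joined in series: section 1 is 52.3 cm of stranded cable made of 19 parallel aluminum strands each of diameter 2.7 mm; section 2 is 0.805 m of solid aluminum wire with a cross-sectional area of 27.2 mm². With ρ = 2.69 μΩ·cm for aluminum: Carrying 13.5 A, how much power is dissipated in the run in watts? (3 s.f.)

ρ = 2.69 μΩ·cm = 2.69×10^-8 Ω·m
Section 1: A_strand = π(1.3500e-03)² = 5.726e-06 m²; R₁ = ρL/(N·A_s) = (2.69×10^-8)(0.523)/(19×5.726e-06) = 1.293×10^-4 Ω
Section 2: A = 27.2 mm² = 2.720e-05 m²
R₂ = (2.69×10^-8)(0.805)/(2.720e-05) = 7.961×10^-4 Ω
R = R₁ + R₂ = 9.254×10^-4 Ω
P = I²R = (13.5)² × 9.254×10^-4 = 0.169 W

0.169 W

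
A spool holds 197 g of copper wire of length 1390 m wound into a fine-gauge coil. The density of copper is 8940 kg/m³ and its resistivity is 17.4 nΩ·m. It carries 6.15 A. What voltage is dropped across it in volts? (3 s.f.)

ρ = 17.4 nΩ·m = 1.74×10^-8 Ω·m
A = m/(density·L) = 0.197/(8940×1390) = 1.5853e-08 m²
R = ρL/A = (1.74×10^-8)(1390)/(1.5853e-08) = 1526 Ω
V = IR = 6.15 × 1526 = 9380 V

9380 V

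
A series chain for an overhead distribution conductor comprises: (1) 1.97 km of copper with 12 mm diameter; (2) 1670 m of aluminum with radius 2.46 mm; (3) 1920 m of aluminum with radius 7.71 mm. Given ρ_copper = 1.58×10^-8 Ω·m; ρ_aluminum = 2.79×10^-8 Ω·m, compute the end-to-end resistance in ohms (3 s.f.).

Seg 1: A = π(d/2)² = π(6.0000e-03 m)² = 1.131e-04 m²
R_1 = (1.58×10^-8)(1970)/(1.131e-04) = 0.2752 Ω
Seg 2: A = πr² = π(2.4600e-03 m)² = 1.901e-05 m²
R_2 = (2.79×10^-8)(1670)/(1.901e-05) = 2.451 Ω
Seg 3: A = πr² = π(7.7100e-03 m)² = 1.867e-04 m²
R_3 = (2.79×10^-8)(1920)/(1.867e-04) = 0.2868 Ω
R_total = R_1 + R_2 + R_3 = 3.01 Ω

3.01 Ω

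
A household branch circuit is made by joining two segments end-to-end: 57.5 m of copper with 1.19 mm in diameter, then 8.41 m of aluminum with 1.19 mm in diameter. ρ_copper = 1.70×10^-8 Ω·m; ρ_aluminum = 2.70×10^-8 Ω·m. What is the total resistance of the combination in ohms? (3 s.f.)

1.08 Ω

Segment 1: A = π(d/2)² = π(5.9500e-04 m)² = 1.112e-06 m²
R₁ = ρL/A = (1.70×10^-8)(57.5)/(1.112e-06) = 0.8789 Ω
R₂ = (2.70×10^-8)(8.41)/(1.112e-06) = 0.2042 Ω
R = R₁ + R₂ = 1.08 Ω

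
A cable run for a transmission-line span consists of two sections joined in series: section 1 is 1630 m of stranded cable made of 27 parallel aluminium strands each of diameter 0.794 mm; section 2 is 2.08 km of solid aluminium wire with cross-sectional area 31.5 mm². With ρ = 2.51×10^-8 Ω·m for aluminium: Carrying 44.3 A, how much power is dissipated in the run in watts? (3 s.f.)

9260 W

Section 1: A_strand = π(3.9700e-04)² = 4.951e-07 m²; R₁ = ρL/(N·A_s) = (2.51×10^-8)(1630)/(27×4.951e-07) = 3.06 Ω
Section 2: A = 31.5 mm² = 3.150e-05 m²
R₂ = (2.51×10^-8)(2080)/(3.150e-05) = 1.657 Ω
R = R₁ + R₂ = 4.718 Ω
P = I²R = (44.3)² × 4.718 = 9260 W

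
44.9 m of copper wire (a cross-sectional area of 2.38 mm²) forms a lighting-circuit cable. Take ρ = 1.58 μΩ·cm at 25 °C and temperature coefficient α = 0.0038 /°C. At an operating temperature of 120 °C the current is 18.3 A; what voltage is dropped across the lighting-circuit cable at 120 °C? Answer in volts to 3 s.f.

ρ = 1.58 μΩ·cm = 1.58×10^-8 Ω·m
A = 2.38 mm² = 2.380e-06 m²
R₍25₎ = ρL/A = (1.58×10^-8)(44.9)/(2.380e-06) = 0.2981 Ω
R₍120₎ = R₍25₎(1 + αΔT) = 0.2981 × (1 + 0.0038×95) = 0.4057 Ω
V = IR = 18.3 × 0.4057 = 7.42 V

7.42 V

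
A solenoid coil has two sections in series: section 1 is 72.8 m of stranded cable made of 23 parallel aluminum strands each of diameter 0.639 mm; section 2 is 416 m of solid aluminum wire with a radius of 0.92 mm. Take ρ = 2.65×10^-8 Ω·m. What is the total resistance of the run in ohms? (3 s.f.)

4.41 Ω

Section 1: A_strand = π(3.1950e-04)² = 3.207e-07 m²; R₁ = ρL/(N·A_s) = (2.65×10^-8)(72.8)/(23×3.207e-07) = 0.2616 Ω
Section 2: A = πr² = π(9.2000e-04 m)² = 2.659e-06 m²
R₂ = (2.65×10^-8)(416)/(2.659e-06) = 4.146 Ω
R = R₁ + R₂ = 4.41 Ω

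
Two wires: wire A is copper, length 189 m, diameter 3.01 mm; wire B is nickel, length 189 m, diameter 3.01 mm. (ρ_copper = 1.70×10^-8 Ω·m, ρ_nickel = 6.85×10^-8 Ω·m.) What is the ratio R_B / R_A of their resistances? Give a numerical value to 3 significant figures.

R ∝ ρL/d², so R_B/R_A = (ρ_B/ρ_A)
= (6.85×10^-8/1.70×10^-8) = 4.03

4.03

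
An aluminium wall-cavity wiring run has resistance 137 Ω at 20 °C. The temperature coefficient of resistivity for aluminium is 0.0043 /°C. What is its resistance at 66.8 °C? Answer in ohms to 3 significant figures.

ΔT = 66.8 − 20 = 46.8 °C
R = R₀(1 + αΔT) = 137 × (1 + 0.0043×46.8) = 137 × 1.201 = 165 Ω

165 Ω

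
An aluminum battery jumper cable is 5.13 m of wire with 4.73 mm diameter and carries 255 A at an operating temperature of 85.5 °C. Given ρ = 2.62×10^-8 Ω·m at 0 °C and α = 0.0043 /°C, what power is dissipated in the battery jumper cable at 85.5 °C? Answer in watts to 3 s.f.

680 W

A = π(d/2)² = π(2.3650e-03 m)² = 1.757e-05 m²
R₍0₎ = ρL/A = (2.62×10^-8)(5.13)/(1.757e-05) = 0.007649 Ω
R₍85.5₎ = R₍0₎(1 + αΔT) = 0.007649 × (1 + 0.0043×85.5) = 0.01046 Ω
P = I²R = (255)² × 0.01046 = 680 W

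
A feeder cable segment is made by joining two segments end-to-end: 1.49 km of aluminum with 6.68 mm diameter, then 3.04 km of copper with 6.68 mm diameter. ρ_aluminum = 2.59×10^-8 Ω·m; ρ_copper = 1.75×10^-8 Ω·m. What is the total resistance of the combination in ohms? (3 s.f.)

Segment 1: A = π(d/2)² = π(3.3400e-03 m)² = 3.505e-05 m²
R₁ = ρL/A = (2.59×10^-8)(1490)/(3.505e-05) = 1.101 Ω
R₂ = (1.75×10^-8)(3040)/(3.505e-05) = 1.518 Ω
R = R₁ + R₂ = 2.62 Ω

2.62 Ω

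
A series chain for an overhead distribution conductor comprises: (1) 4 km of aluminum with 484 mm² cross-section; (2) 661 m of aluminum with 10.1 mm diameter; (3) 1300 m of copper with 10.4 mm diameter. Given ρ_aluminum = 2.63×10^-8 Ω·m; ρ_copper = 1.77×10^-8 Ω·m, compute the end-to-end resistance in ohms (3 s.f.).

0.705 Ω

Seg 1: A = 484 mm² = 4.840e-04 m²
R_1 = (2.63×10^-8)(4000)/(4.840e-04) = 0.2174 Ω
Seg 2: A = π(d/2)² = π(5.0500e-03 m)² = 8.012e-05 m²
R_2 = (2.63×10^-8)(661)/(8.012e-05) = 0.217 Ω
Seg 3: A = π(d/2)² = π(5.2000e-03 m)² = 8.495e-05 m²
R_3 = (1.77×10^-8)(1300)/(8.495e-05) = 0.2709 Ω
R_total = R_1 + R_2 + R_3 = 0.705 Ω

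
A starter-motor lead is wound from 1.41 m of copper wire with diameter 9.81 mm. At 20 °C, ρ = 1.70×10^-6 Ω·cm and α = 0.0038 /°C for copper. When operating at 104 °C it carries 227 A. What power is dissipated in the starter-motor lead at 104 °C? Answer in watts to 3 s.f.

21.6 W

ρ = 1.70×10^-6 Ω·cm = 1.70×10^-8 Ω·m
A = π(d/2)² = π(4.9050e-03 m)² = 7.558e-05 m²
R₍20₎ = ρL/A = (1.70×10^-8)(1.41)/(7.558e-05) = 3.171×10^-4 Ω
R₍104₎ = R₍20₎(1 + αΔT) = 3.171×10^-4 × (1 + 0.0038×84) = 4.184×10^-4 Ω
P = I²R = (227)² × 4.184×10^-4 = 21.6 W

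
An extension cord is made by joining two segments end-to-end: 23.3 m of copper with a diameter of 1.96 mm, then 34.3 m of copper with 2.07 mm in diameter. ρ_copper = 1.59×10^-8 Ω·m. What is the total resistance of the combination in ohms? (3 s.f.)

Segment 1: A = π(d/2)² = π(9.8000e-04 m)² = 3.017e-06 m²
R₁ = ρL/A = (1.59×10^-8)(23.3)/(3.017e-06) = 0.1228 Ω
Segment 2: A = π(d/2)² = π(1.0350e-03 m)² = 3.365e-06 m²
R₂ = (1.59×10^-8)(34.3)/(3.365e-06) = 0.1621 Ω
R = R₁ + R₂ = 0.285 Ω

0.285 Ω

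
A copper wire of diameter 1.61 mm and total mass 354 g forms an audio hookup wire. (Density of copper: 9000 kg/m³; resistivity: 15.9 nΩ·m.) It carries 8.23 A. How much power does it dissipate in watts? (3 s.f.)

ρ = 15.9 nΩ·m = 1.59×10^-8 Ω·m
A = π(d/2)² = π(8.0500e-04 m)² = 2.0358e-06 m²
L = m/(density·A) = 0.354/(9000×2.0358e-06) = 19.32 m
R = ρL/A = (1.59×10^-8)(19.32)/(2.0358e-06) = 0.1509 Ω
P = I²R = (8.23)² × 0.1509 = 10.2 W

10.2 W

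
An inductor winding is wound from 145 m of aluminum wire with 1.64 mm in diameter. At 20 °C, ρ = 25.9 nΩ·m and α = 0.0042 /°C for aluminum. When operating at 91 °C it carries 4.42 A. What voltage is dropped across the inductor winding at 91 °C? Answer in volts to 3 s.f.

10.2 V

ρ = 25.9 nΩ·m = 2.59×10^-8 Ω·m
A = π(d/2)² = π(8.2000e-04 m)² = 2.112e-06 m²
R₍20₎ = ρL/A = (2.59×10^-8)(145)/(2.112e-06) = 1.778 Ω
R₍91₎ = R₍20₎(1 + αΔT) = 1.778 × (1 + 0.0042×71) = 2.308 Ω
V = IR = 4.42 × 2.308 = 10.2 V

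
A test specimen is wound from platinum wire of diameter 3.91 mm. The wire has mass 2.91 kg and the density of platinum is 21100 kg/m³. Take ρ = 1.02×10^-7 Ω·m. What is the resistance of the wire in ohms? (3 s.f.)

A = π(d/2)² = π(1.9550e-03 m)² = 1.2007e-05 m²
L = m/(density·A) = 2.91/(21100×1.2007e-05) = 11.49 m
R = ρL/A = (1.02×10^-7)(11.49)/(1.2007e-05) = 0.0976 Ω

0.0976 Ω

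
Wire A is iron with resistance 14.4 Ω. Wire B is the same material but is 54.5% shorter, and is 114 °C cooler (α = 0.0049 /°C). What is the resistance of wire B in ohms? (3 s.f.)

R ∝ ρL/d² with ρ ∝ (1+αΔT), so R_B/R_A = (1 − 54.5/100) × (1 − 0.0049×114)
= 0.455 × 0.4414 = 0.2008
R_B = 0.2008 × 14.4 = 2.89 Ω

2.89 Ω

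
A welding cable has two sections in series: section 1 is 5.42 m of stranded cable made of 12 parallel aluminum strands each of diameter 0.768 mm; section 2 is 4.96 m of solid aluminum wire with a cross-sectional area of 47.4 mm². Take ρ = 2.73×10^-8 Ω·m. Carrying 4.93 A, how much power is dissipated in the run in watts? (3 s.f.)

Section 1: A_strand = π(3.8400e-04)² = 4.632e-07 m²; R₁ = ρL/(N·A_s) = (2.73×10^-8)(5.42)/(12×4.632e-07) = 0.02662 Ω
Section 2: A = 47.4 mm² = 4.740e-05 m²
R₂ = (2.73×10^-8)(4.96)/(4.740e-05) = 0.002857 Ω
R = R₁ + R₂ = 0.02947 Ω
P = I²R = (4.93)² × 0.02947 = 0.716 W

0.716 W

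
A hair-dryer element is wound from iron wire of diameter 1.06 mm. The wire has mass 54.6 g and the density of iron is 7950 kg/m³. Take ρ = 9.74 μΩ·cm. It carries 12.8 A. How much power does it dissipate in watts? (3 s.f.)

ρ = 9.74 μΩ·cm = 9.74×10^-8 Ω·m
A = π(d/2)² = π(5.3000e-04 m)² = 8.8247e-07 m²
L = m/(density·A) = 0.0546/(7950×8.8247e-07) = 7.783 m
R = ρL/A = (9.74×10^-8)(7.783)/(8.8247e-07) = 0.859 Ω
P = I²R = (12.8)² × 0.859 = 141 W

141 W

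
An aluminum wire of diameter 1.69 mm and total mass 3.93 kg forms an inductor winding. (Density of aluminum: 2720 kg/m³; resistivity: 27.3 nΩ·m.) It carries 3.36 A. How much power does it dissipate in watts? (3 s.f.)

ρ = 27.3 nΩ·m = 2.73×10^-8 Ω·m
A = π(d/2)² = π(8.4500e-04 m)² = 2.2432e-06 m²
L = m/(density·A) = 3.93/(2720×2.2432e-06) = 644.1 m
R = ρL/A = (2.73×10^-8)(644.1)/(2.2432e-06) = 7.839 Ω
P = I²R = (3.36)² × 7.839 = 88.5 W

88.5 W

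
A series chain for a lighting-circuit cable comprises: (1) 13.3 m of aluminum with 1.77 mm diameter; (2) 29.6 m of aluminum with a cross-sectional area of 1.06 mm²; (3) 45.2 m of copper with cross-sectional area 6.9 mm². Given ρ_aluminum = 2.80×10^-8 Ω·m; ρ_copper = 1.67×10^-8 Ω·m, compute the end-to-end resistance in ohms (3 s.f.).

1.04 Ω

Seg 1: A = π(d/2)² = π(8.8500e-04 m)² = 2.461e-06 m²
R_1 = (2.80×10^-8)(13.3)/(2.461e-06) = 0.1513 Ω
Seg 2: A = 1.06 mm² = 1.060e-06 m²
R_2 = (2.80×10^-8)(29.6)/(1.060e-06) = 0.7819 Ω
Seg 3: A = 6.9 mm² = 6.900e-06 m²
R_3 = (1.67×10^-8)(45.2)/(6.900e-06) = 0.1094 Ω
R_total = R_1 + R_2 + R_3 = 1.04 Ω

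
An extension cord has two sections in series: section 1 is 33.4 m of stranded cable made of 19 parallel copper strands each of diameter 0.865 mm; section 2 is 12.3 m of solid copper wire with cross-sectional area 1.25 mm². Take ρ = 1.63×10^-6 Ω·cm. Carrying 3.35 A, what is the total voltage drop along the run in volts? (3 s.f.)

ρ = 1.63×10^-6 Ω·cm = 1.63×10^-8 Ω·m
Section 1: A_strand = π(4.3250e-04)² = 5.877e-07 m²; R₁ = ρL/(N·A_s) = (1.63×10^-8)(33.4)/(19×5.877e-07) = 0.04876 Ω
Section 2: A = 1.25 mm² = 1.250e-06 m²
R₂ = (1.63×10^-8)(12.3)/(1.250e-06) = 0.1604 Ω
R = R₁ + R₂ = 0.2092 Ω
V = IR = 3.35 × 0.2092 = 0.701 V

0.701 V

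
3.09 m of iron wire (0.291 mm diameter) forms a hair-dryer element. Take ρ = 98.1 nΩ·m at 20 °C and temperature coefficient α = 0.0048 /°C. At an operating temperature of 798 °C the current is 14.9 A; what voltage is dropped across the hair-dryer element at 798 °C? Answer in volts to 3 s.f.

322 V

ρ = 98.1 nΩ·m = 9.81×10^-8 Ω·m
A = π(d/2)² = π(1.4550e-04 m)² = 6.651e-08 m²
R₍20₎ = ρL/A = (9.81×10^-8)(3.09)/(6.651e-08) = 4.558 Ω
R₍798₎ = R₍20₎(1 + αΔT) = 4.558 × (1 + 0.0048×778) = 21.58 Ω
V = IR = 14.9 × 21.58 = 322 V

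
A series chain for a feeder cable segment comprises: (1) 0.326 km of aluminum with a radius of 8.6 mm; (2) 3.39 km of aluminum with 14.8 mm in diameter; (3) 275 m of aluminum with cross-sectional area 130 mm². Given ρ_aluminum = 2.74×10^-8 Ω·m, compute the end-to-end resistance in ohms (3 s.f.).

Seg 1: A = πr² = π(8.6000e-03 m)² = 2.324e-04 m²
R_1 = (2.74×10^-8)(326)/(2.324e-04) = 0.03844 Ω
Seg 2: A = π(d/2)² = π(7.4000e-03 m)² = 1.720e-04 m²
R_2 = (2.74×10^-8)(3390)/(1.720e-04) = 0.5399 Ω
Seg 3: A = 130 mm² = 1.300e-04 m²
R_3 = (2.74×10^-8)(275)/(1.300e-04) = 0.05796 Ω
R_total = R_1 + R_2 + R_3 = 0.636 Ω

0.636 Ω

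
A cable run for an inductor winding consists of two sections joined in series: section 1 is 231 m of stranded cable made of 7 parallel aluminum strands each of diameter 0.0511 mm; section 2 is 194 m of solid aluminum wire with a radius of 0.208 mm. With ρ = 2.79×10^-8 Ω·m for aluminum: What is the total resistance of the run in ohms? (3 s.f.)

489 Ω

Section 1: A_strand = π(2.5550e-05)² = 2.051e-09 m²; R₁ = ρL/(N·A_s) = (2.79×10^-8)(231)/(7×2.051e-09) = 448.9 Ω
Section 2: A = πr² = π(2.0800e-04 m)² = 1.359e-07 m²
R₂ = (2.79×10^-8)(194)/(1.359e-07) = 39.82 Ω
R = R₁ + R₂ = 489 Ω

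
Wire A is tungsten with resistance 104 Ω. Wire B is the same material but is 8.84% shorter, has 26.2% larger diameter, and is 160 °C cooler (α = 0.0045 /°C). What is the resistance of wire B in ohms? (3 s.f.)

16.7 Ω

R ∝ ρL/d² with ρ ∝ (1+αΔT), so R_B/R_A = (1 − 8.84/100) × (1 + 26.2/100)⁻² × (1 − 0.0045×160)
= 0.9116 × 0.6279 × 0.28 = 0.1603
R_B = 0.1603 × 104 = 16.7 Ω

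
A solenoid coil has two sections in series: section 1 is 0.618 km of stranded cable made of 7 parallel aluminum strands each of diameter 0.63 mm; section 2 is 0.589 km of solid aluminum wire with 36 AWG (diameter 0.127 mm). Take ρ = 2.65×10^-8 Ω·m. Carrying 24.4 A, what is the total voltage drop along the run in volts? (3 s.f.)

30200 V

Section 1: A_strand = π(3.1500e-04)² = 3.117e-07 m²; R₁ = ρL/(N·A_s) = (2.65×10^-8)(618)/(7×3.117e-07) = 7.505 Ω
Section 2: A = π(0.127/2 mm)² = π(6.3500e-05 m)² = 1.267e-08 m²
R₂ = (2.65×10^-8)(589)/(1.267e-08) = 1232 Ω
R = R₁ + R₂ = 1240 Ω
V = IR = 24.4 × 1240 = 30200 V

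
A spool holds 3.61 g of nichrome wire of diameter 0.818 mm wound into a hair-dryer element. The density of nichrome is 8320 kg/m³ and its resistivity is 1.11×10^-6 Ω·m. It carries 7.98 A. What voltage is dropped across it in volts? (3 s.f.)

A = π(d/2)² = π(4.0900e-04 m)² = 5.2553e-07 m²
L = m/(density·A) = 0.00361/(8320×5.2553e-07) = 0.8256 m
R = ρL/A = (1.11×10^-6)(0.8256)/(5.2553e-07) = 1.744 Ω
V = IR = 7.98 × 1.744 = 13.9 V

13.9 V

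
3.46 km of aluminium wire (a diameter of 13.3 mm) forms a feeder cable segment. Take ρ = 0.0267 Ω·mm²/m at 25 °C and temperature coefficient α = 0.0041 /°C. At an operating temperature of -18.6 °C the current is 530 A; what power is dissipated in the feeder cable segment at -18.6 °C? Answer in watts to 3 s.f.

ρ = 0.0267 Ω·mm²/m = 2.67×10^-8 Ω·m
A = π(d/2)² = π(6.6500e-03 m)² = 1.389e-04 m²
R₍25₎ = ρL/A = (2.67×10^-8)(3460)/(1.389e-04) = 0.665 Ω
R₍-18.6₎ = R₍25₎(1 + αΔT) = 0.665 × (1 + 0.0041×-43.6) = 0.5461 Ω
P = I²R = (530)² × 0.5461 = 1.53×10^5 W

1.53×10^5 W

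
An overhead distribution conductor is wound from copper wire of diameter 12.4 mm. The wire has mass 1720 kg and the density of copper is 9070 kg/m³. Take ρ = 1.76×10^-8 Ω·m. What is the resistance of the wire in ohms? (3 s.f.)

0.229 Ω

A = π(d/2)² = π(6.2000e-03 m)² = 1.2076e-04 m²
L = m/(density·A) = 1720/(9070×1.2076e-04) = 1570 m
R = ρL/A = (1.76×10^-8)(1570)/(1.2076e-04) = 0.229 Ω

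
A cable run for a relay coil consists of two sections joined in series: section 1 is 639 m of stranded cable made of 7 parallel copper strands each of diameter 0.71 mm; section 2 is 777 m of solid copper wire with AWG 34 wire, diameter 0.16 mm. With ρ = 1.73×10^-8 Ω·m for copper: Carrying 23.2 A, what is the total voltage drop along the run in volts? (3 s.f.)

Section 1: A_strand = π(3.5500e-04)² = 3.959e-07 m²; R₁ = ρL/(N·A_s) = (1.73×10^-8)(639)/(7×3.959e-07) = 3.989 Ω
Section 2: A = π(0.16/2 mm)² = π(8.0000e-05 m)² = 2.011e-08 m²
R₂ = (1.73×10^-8)(777)/(2.011e-08) = 668.6 Ω
R = R₁ + R₂ = 672.5 Ω
V = IR = 23.2 × 672.5 = 15600 V

15600 V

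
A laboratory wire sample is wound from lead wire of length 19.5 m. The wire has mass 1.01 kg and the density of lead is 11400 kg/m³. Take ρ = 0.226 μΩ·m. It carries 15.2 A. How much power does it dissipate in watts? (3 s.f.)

ρ = 0.226 μΩ·m = 2.26×10^-7 Ω·m
A = m/(density·L) = 1.01/(11400×19.5) = 4.5434e-06 m²
R = ρL/A = (2.26×10^-7)(19.5)/(4.5434e-06) = 0.97 Ω
P = I²R = (15.2)² × 0.97 = 224 W

224 W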